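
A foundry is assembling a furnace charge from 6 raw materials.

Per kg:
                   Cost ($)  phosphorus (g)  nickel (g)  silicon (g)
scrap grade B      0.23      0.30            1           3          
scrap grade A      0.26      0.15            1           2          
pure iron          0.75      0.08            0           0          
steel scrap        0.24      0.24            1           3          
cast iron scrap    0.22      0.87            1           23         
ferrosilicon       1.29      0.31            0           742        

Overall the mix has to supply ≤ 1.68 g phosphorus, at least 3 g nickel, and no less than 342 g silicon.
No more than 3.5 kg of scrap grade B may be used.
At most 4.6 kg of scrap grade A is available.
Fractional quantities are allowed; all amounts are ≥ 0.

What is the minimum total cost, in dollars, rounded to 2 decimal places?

$1.22

Treat it as an LP. Let x1 = kg of scrap grade B, x2 = kg of scrap grade A, x3 = kg of pure iron, x4 = kg of steel scrap, x5 = kg of cast iron scrap, x6 = kg of ferrosilicon.
Minimize 0.23x1 + 0.26x2 + 0.75x3 + 0.24x4 + 0.22x5 + 1.29x6 subject to:
  0.3x1 + 0.15x2 + 0.08x3 + 0.24x4 + 0.87x5 + 0.31x6 ≤ 1.68   (phosphorus)
  1x1 + 1x2 + 1x4 + 1x5 ≥ 3   (nickel)
  3x1 + 2x2 + 3x4 + 23x5 + 742x6 ≥ 342   (silicon)
  x1 ≤ 3.5
  x2 ≤ 4.6
  x1, x2, x3, x4, x5, x6 ≥ 0.
At the optimum only scrap grade B, cast iron scrap, ferrosilicon are positive (scrap grade A, pure iron, steel scrap = 0). Binding constraints: phosphorus, nickel, silicon.
Optimal quantities: scrap grade B = 1.859 kg, cast iron scrap = 1.141 kg, ferrosilicon = 0.418 kg.
Cost = 0.23·1.859 + 0.22·1.141 + 1.29·0.418 = 1.2178.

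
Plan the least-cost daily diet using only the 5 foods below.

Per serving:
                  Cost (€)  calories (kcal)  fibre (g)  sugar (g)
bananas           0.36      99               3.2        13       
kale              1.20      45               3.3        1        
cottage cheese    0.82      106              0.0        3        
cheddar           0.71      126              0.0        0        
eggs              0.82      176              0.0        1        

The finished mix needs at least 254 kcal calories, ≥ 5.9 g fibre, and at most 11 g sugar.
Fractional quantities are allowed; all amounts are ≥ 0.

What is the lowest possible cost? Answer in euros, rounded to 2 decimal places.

Set it up as a linear program. Let x1 = servings of bananas, x2 = servings of kale, x3 = servings of cottage cheese, x4 = servings of cheddar, x5 = servings of eggs.
Minimize 0.36x1 + 1.2x2 + 0.82x3 + 0.71x4 + 0.82x5 s.t.:
  99x1 + 45x2 + 106x3 + 126x4 + 176x5 ≥ 254   (calories)
  3.2x1 + 3.3x2 ≥ 5.9   (fibre)
  13x1 + 1x2 + 3x3 + 1x5 ≤ 11   (sugar)
  x1, x2, x3, x4, x5 ≥ 0.
The optimal basis is {bananas, kale, eggs}; cottage cheese, cheddar drop out. Binding constraints: calories, fibre, sugar.
Optimal quantities: bananas = 0.7021 servings, kale = 1.107 servings, eggs = 0.7652 servings.
Total cost: 0.36·0.7021 + 1.2·1.107 + 0.82·0.7652 = 2.2086.

€2.21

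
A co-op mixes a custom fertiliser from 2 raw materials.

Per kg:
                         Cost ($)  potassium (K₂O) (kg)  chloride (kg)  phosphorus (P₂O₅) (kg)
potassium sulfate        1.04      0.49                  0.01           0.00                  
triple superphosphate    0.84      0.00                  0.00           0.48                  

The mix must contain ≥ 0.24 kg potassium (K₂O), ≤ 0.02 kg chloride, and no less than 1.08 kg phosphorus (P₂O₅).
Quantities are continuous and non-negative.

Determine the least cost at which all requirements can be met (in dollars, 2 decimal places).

Set it up as a linear program. Let x1 = kg of potassium sulfate, x2 = kg of triple superphosphate.
Minimise 1.04x1 + 0.84x2 s.t.:
  0.49x1 ≥ 0.24   (potassium (K₂O))
  0.01x1 ≤ 0.02   (chloride)
  0.48x2 ≥ 1.08   (phosphorus (P₂O₅))
  x1, x2 ≥ 0.
Both inputs are positive at the optimum. The potassium (K₂O) and phosphorus (P₂O₅) requirements are met with equality.
So potassium sulfate = 0.4898 kg, triple superphosphate = 2.25 kg.
Objective = 1.04·0.4898 + 0.84·2.25 = 2.3994.

$2.40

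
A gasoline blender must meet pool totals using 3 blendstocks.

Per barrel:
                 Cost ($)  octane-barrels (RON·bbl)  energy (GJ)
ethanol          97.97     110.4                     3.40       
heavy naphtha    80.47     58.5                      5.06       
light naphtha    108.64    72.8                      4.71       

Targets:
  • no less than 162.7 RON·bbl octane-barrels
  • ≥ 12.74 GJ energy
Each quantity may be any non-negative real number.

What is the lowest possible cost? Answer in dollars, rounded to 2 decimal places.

$212.12

Let x1 = barrels of ethanol, x2 = barrels of heavy naphtha, x3 = barrels of light naphtha.
min 97.97x1 + 80.47x2 + 108.64x3 subject to:
  110.4x1 + 58.5x2 + 72.8x3 ≥ 162.7   (octane-barrels)
  3.4x1 + 5.06x2 + 4.71x3 ≥ 12.74   (energy)
  x1, x2, x3 ≥ 0.
The cheapest feasible vertex uses only ethanol, heavy naphtha; light naphtha is not used. The octane-barrels and energy requirements are met with equality.
Solving gives x1 = 0.21676, x2 = 2.3721.
Total cost: 97.97·0.21676 + 80.47·2.3721 = 212.1189.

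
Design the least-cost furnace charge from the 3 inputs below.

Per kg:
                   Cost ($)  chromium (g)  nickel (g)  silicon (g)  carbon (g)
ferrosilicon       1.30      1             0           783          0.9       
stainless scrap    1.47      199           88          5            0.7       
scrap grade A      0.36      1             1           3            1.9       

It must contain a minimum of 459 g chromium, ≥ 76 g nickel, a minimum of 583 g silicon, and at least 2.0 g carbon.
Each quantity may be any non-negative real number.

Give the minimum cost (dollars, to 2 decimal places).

$4.33

Set it up as a linear program. Let x1 = kg of ferrosilicon, x2 = kg of stainless scrap, x3 = kg of scrap grade A.
Minimise 1.3x1 + 1.47x2 + 0.36x3 s.t.:
  1x1 + 199x2 + 1x3 ≥ 459   (chromium)
  88x2 + 1x3 ≥ 76   (nickel)
  783x1 + 5x2 + 3x3 ≥ 583   (silicon)
  0.9x1 + 0.7x2 + 1.9x3 ≥ 2   (carbon)
  x1, x2, x3 ≥ 0.
The minimum-cost mix takes nothing from scrap grade A — only ferrosilicon, stainless scrap. There the chromium and silicon constraints are tight.
So ferrosilicon = 0.7299 kg, stainless scrap = 2.303 kg.
Total cost: 1.3·0.7299 + 1.47·2.303 = 4.3343.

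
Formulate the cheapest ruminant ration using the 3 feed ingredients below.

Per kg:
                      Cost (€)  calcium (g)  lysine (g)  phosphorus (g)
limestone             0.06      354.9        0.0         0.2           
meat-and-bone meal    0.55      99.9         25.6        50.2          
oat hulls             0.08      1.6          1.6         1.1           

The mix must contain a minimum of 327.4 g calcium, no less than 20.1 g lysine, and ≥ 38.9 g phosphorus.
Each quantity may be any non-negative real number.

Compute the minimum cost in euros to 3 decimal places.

Set it up as a linear program. Let x1 = kg of limestone, x2 = kg of meat-and-bone meal, x3 = kg of oat hulls.
Minimise 0.06x1 + 0.55x2 + 0.08x3 with:
  354.9x1 + 99.9x2 + 1.6x3 ≥ 327.4   (calcium)
  25.6x2 + 1.6x3 ≥ 20.1   (lysine)
  0.2x1 + 50.2x2 + 1.1x3 ≥ 38.9   (phosphorus)
  x1, x2, x3 ≥ 0.
The minimum-cost mix takes nothing from oat hulls — only limestone, meat-and-bone meal. There the calcium and lysine constraints are tight.
That vertex is x1 = 0.7015, x2 = 0.7852.
Cost = 0.06·0.7015 + 0.55·0.7852 = 0.47395.

€0.474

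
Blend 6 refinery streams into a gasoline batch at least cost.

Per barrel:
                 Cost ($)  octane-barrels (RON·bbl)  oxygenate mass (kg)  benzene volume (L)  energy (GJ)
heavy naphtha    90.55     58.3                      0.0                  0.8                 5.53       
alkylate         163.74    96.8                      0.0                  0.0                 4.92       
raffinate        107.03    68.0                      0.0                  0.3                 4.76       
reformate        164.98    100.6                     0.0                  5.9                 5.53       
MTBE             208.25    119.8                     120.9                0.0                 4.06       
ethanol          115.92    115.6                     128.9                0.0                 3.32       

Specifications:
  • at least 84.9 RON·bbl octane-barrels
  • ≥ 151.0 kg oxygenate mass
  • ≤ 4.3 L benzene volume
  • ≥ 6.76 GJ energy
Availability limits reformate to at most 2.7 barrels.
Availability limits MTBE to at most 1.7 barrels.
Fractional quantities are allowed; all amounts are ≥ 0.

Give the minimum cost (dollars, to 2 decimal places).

$182.80

Let x1 = barrels of heavy naphtha, x2 = barrels of alkylate, x3 = barrels of raffinate, x4 = barrels of reformate, x5 = barrels of MTBE, x6 = barrels of ethanol.
Minimize 90.55x1 + 163.74x2 + 107.03x3 + 164.98x4 + 208.25x5 + 115.92x6 with:
  58.3x1 + 96.8x2 + 68x3 + 100.6x4 + 119.8x5 + 115.6x6 ≥ 84.9   (octane-barrels)
  120.9x5 + 128.9x6 ≥ 151   (oxygenate mass)
  0.8x1 + 0.3x3 + 5.9x4 ≤ 4.3   (benzene volume)
  5.53x1 + 4.92x2 + 4.76x3 + 5.53x4 + 4.06x5 + 3.32x6 ≥ 6.76   (energy)
  x4 ≤ 2.7
  x5 ≤ 1.7
  x1, x2, x3, x4, x5, x6 ≥ 0.
The cheapest feasible vertex uses only heavy naphtha, ethanol; alkylate, raffinate, reformate, MTBE are not used. Binding constraints: oxygenate mass and energy.
Solving gives x1 = 0.519129, x6 = 1.17145.
Cost = 90.55·0.519129 + 115.92·1.17145 = 182.8016.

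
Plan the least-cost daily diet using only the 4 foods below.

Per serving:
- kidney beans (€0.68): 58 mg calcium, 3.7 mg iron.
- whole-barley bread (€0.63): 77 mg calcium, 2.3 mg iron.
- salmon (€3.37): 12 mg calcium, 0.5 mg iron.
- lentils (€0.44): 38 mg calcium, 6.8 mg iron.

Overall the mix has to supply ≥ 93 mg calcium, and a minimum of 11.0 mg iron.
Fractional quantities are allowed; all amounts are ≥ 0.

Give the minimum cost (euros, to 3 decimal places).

€0.948

Set it up as a linear program. Let x1 = servings of kidney beans, x2 = servings of whole-barley bread, x3 = servings of salmon, x4 = servings of lentils.
Minimise 0.68x1 + 0.63x2 + 3.37x3 + 0.44x4 s.t.:
  58x1 + 77x2 + 12x3 + 38x4 ≥ 93   (calcium)
  3.7x1 + 2.3x2 + 0.5x3 + 6.8x4 ≥ 11   (iron)
  x1, x2, x3, x4 ≥ 0.
At the optimum only whole-barley bread, lentils are positive (kidney beans, salmon = 0). Binding constraints: calcium and iron.
Solving gives x2 = 0.4915, x4 = 1.451.
Objective = 0.63·0.4915 + 0.44·1.451 = 0.94809.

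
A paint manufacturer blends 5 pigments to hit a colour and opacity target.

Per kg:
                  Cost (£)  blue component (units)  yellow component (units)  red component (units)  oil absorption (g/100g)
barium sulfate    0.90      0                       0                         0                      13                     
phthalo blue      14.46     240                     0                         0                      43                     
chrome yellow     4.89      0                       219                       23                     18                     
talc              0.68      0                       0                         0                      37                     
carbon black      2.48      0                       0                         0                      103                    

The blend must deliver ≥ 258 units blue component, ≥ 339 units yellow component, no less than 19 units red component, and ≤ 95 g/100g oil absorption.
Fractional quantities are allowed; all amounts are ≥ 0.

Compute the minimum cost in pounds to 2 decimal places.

£23.11

Set it up as a linear program. Let x1 = kg of barium sulfate, x2 = kg of phthalo blue, x3 = kg of chrome yellow, x4 = kg of talc, x5 = kg of carbon black.
Minimise 0.9x1 + 14.46x2 + 4.89x3 + 0.68x4 + 2.48x5 s.t.:
  240x2 ≥ 258   (blue component)
  219x3 ≥ 339   (yellow component)
  23x3 ≥ 19   (red component)
  13x1 + 43x2 + 18x3 + 37x4 + 103x5 ≤ 95   (oil absorption)
  x1, x2, x3, x4, x5 ≥ 0.
The minimum-cost mix takes nothing from barium sulfate, talc, carbon black — only phthalo blue, chrome yellow. There the blue component and yellow component constraints are tight.
Solving gives x2 = 1.075, x3 = 1.548.
Objective = 14.46·1.075 + 4.89·1.548 = 23.1142.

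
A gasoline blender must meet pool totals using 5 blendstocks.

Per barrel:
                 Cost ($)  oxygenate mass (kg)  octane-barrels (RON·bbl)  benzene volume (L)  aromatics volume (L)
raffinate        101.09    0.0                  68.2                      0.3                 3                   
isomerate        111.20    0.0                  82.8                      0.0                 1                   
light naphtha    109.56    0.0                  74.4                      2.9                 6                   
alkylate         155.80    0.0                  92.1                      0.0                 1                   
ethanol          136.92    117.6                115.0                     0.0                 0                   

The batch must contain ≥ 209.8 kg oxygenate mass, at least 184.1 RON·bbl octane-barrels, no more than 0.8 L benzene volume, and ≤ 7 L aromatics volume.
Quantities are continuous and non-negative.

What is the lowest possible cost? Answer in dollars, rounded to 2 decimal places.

Set it up as a linear program. Let x1 = barrels of raffinate, x2 = barrels of isomerate, x3 = barrels of light naphtha, x4 = barrels of alkylate, x5 = barrels of ethanol.
Minimize 101.09x1 + 111.2x2 + 109.56x3 + 155.8x4 + 136.92x5 with:
  117.6x5 ≥ 209.8   (oxygenate mass)
  68.2x1 + 82.8x2 + 74.4x3 + 92.1x4 + 115x5 ≥ 184.1   (octane-barrels)
  0.3x1 + 2.9x3 ≤ 0.8   (benzene volume)
  3x1 + 1x2 + 6x3 + 1x4 ≤ 7   (aromatics volume)
  x1, x2, x3, x4, x5 ≥ 0.
The cheapest feasible vertex uses only ethanol; raffinate, isomerate, light naphtha, alkylate are not used. There the oxygenate mass constraint is tight.
So ethanol = 1.784 barrels.
Hence cost = 136.92·1.784 = $244.2653.

$244.27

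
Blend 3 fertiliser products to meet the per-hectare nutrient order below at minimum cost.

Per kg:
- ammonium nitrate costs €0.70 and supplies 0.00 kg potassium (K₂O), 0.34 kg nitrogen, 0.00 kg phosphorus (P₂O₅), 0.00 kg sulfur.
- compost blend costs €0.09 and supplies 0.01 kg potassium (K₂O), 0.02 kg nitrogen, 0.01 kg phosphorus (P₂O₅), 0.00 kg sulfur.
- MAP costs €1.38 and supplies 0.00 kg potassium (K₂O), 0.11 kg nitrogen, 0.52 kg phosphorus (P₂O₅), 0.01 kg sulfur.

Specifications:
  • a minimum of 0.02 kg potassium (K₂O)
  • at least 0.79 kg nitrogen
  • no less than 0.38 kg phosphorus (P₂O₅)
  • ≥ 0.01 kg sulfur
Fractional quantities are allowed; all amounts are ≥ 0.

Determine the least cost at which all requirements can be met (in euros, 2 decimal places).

Let x1 = kg of ammonium nitrate, x2 = kg of compost blend, x3 = kg of MAP.
Minimise 0.7x1 + 0.09x2 + 1.38x3 subject to:
  0.01x2 ≥ 0.02   (potassium (K₂O))
  0.34x1 + 0.02x2 + 0.11x3 ≥ 0.79   (nitrogen)
  0.01x2 + 0.52x3 ≥ 0.38   (phosphorus (P₂O₅))
  0.01x3 ≥ 0.01   (sulfur)
  x1, x2, x3 ≥ 0.
All 3 inputs are positive at the optimum. There the potassium (K₂O), nitrogen, sulfur constraints are tight.
That vertex is x1 = 1.882, x2 = 2, x3 = 1.
Objective = 0.7·1.882 + 0.09·2 + 1.38·1 = 2.8774.

€2.88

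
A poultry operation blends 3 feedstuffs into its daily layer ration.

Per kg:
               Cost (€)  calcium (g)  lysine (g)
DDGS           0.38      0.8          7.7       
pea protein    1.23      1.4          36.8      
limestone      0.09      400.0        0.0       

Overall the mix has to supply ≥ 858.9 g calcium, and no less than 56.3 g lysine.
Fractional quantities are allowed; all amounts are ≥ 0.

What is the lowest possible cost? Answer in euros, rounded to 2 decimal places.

Treat it as an LP. Let x1 = kg of DDGS, x2 = kg of pea protein, x3 = kg of limestone.
min 0.38x1 + 1.23x2 + 0.09x3 subject to:
  0.8x1 + 1.4x2 + 400x3 ≥ 858.9   (calcium)
  7.7x1 + 36.8x2 ≥ 56.3   (lysine)
  x1, x2, x3 ≥ 0.
The optimal basis is {pea protein, limestone}; DDGS drops out. The calcium and lysine requirements are met with equality.
Optimal quantities: pea protein = 1.53 kg, limestone = 2.142 kg.
Objective = 1.23·1.53 + 0.09·2.142 = 2.0747.

€2.07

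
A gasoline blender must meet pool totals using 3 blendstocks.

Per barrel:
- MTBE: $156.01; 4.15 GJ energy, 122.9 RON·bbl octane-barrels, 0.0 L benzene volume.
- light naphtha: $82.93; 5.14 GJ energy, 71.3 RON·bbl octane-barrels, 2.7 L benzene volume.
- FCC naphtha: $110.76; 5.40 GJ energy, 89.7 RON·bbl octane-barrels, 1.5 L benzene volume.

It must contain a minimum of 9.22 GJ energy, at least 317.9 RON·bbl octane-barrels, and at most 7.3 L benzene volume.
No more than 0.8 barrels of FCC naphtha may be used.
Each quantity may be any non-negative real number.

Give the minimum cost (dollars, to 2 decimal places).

Let x1 = barrels of MTBE, x2 = barrels of light naphtha, x3 = barrels of FCC naphtha.
min 156.01x1 + 82.93x2 + 110.76x3 subject to:
  4.15x1 + 5.14x2 + 5.4x3 ≥ 9.22   (energy)
  122.9x1 + 71.3x2 + 89.7x3 ≥ 317.9   (octane-barrels)
  2.7x2 + 1.5x3 ≤ 7.3   (benzene volume)
  x3 ≤ 0.8
  x1, x2, x3 ≥ 0.
The cheapest feasible vertex uses only MTBE, light naphtha; FCC naphtha is not used. The octane-barrels and benzene volume requirements are met with equality.
Optimal quantities: MTBE = 1.0181 barrels, light naphtha = 2.7037 barrels.
Hence cost = 156.01·1.0181 + 82.93·2.7037 = $383.0516.

$383.05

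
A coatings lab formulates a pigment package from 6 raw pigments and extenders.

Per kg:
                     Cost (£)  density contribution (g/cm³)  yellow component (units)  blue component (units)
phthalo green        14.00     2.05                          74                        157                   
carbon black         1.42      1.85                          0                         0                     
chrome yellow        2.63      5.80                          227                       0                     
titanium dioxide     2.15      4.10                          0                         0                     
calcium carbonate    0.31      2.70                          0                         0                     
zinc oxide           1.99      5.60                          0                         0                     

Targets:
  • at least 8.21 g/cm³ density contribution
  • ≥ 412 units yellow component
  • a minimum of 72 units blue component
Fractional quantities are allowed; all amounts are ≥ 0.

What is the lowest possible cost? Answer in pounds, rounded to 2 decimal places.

£10.80

Let x1 = kg of phthalo green, x2 = kg of carbon black, x3 = kg of chrome yellow, x4 = kg of titanium dioxide, x5 = kg of calcium carbonate, x6 = kg of zinc oxide.
Minimize 14x1 + 1.42x2 + 2.63x3 + 2.15x4 + 0.31x5 + 1.99x6 s.t.:
  2.05x1 + 1.85x2 + 5.8x3 + 4.1x4 + 2.7x5 + 5.6x6 ≥ 8.21   (density contribution)
  74x1 + 227x3 ≥ 412   (yellow component)
  157x1 ≥ 72   (blue component)
  x1, x2, x3, x4, x5, x6 ≥ 0.
The cheapest feasible vertex uses only phthalo green, chrome yellow; carbon black, titanium dioxide, calcium carbonate, zinc oxide are not used. The yellow component and blue component requirements are met with equality.
That vertex is x1 = 0.4586, x3 = 1.665.
Total cost: 14·0.4586 + 2.63·1.665 = 10.7994.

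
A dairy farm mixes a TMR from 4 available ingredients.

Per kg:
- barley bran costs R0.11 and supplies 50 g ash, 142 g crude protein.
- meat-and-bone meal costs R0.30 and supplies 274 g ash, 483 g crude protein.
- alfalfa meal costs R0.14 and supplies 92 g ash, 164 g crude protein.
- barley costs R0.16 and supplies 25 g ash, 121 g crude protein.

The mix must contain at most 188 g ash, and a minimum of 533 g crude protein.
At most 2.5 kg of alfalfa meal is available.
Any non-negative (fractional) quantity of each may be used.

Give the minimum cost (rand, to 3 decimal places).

R0.413

Treat it as an LP. Let x1 = kg of barley bran, x2 = kg of meat-and-bone meal, x3 = kg of alfalfa meal, x4 = kg of barley.
min 0.11x1 + 0.3x2 + 0.14x3 + 0.16x4 subject to:
  50x1 + 274x2 + 92x3 + 25x4 ≤ 188   (ash)
  142x1 + 483x2 + 164x3 + 121x4 ≥ 533   (crude protein)
  x3 ≤ 2.5
  x1, x2, x3, x4 ≥ 0.
The optimal basis is {barley bran, meat-and-bone meal}; alfalfa meal, barley drop out. There the ash and crude protein constraints are tight.
Solving gives x1 = 3.743, x2 = 0.003117.
Total cost: 0.11·3.743 + 0.3·0.003117 = 0.41267.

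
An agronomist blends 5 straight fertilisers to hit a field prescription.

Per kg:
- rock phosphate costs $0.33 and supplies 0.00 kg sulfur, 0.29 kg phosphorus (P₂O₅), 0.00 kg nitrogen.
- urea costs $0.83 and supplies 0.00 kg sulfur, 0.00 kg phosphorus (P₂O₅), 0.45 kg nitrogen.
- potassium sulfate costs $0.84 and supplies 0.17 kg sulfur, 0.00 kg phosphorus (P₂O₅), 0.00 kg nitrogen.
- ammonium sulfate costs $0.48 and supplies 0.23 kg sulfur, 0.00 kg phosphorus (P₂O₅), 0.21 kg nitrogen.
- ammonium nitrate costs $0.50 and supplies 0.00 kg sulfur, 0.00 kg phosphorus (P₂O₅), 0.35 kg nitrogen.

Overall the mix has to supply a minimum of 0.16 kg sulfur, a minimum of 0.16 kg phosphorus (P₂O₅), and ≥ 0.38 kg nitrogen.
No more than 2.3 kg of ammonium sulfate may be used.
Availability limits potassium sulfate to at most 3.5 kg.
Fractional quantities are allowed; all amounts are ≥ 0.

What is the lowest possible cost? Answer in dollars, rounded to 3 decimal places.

This is a linear program. Let x1 = kg of rock phosphate, x2 = kg of urea, x3 = kg of potassium sulfate, x4 = kg of ammonium sulfate, x5 = kg of ammonium nitrate.
Minimise 0.33x1 + 0.83x2 + 0.84x3 + 0.48x4 + 0.5x5 with:
  0.17x3 + 0.23x4 ≥ 0.16   (sulfur)
  0.29x1 ≥ 0.16   (phosphorus (P₂O₅))
  0.45x2 + 0.21x4 + 0.35x5 ≥ 0.38   (nitrogen)
  x4 ≤ 2.3
  x3 ≤ 3.5
  x1, x2, x3, x4, x5 ≥ 0.
At the optimum only rock phosphate, ammonium sulfate, ammonium nitrate are positive (urea, potassium sulfate = 0). Binding constraints: sulfur, phosphorus (P₂O₅), nitrogen.
Optimal quantities: rock phosphate = 0.5517 kg, ammonium sulfate = 0.6957 kg, ammonium nitrate = 0.6683 kg.
Hence cost = 0.33·0.5517 + 0.48·0.6957 + 0.5·0.6683 = $0.85015.

$0.850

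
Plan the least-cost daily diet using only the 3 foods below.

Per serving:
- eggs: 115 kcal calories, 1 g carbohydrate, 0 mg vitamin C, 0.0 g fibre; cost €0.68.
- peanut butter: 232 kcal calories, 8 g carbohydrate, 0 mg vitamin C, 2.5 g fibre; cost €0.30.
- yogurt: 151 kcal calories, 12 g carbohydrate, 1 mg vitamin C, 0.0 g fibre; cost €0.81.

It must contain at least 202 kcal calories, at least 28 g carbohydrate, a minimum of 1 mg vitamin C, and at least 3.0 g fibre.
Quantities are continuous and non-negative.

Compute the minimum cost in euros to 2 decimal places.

€1.41

Let x1 = servings of eggs, x2 = servings of peanut butter, x3 = servings of yogurt.
min 0.68x1 + 0.3x2 + 0.81x3 s.t.:
  115x1 + 232x2 + 151x3 ≥ 202   (calories)
  1x1 + 8x2 + 12x3 ≥ 28   (carbohydrate)
  1x3 ≥ 1   (vitamin C)
  2.5x2 ≥ 3   (fibre)
  x1, x2, x3 ≥ 0.
The cheapest feasible vertex uses only peanut butter, yogurt; eggs is not used. Binding constraints: carbohydrate and vitamin C.
So peanut butter = 2 servings, yogurt = 1 serving.
Cost = 0.3·2 + 0.81·1 = 1.4100.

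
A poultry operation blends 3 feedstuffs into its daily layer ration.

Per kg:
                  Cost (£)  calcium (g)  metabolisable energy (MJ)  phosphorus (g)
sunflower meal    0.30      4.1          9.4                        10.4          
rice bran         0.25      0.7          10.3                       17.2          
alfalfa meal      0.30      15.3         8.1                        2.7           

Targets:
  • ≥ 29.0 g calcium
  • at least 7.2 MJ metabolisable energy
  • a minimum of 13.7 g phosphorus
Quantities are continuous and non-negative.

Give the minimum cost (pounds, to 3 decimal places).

£0.687

Treat it as an LP. Let x1 = kg of sunflower meal, x2 = kg of rice bran, x3 = kg of alfalfa meal.
Minimise 0.3x1 + 0.25x2 + 0.3x3 with:
  4.1x1 + 0.7x2 + 15.3x3 ≥ 29   (calcium)
  9.4x1 + 10.3x2 + 8.1x3 ≥ 7.2   (metabolisable energy)
  10.4x1 + 17.2x2 + 2.7x3 ≥ 13.7   (phosphorus)
  x1, x2, x3 ≥ 0.
At the optimum only rice bran, alfalfa meal are positive (sunflower meal = 0). Binding constraints: calcium and phosphorus.
So rice bran = 0.5026 kg, alfalfa meal = 1.872 kg.
Objective = 0.25·0.5026 + 0.3·1.872 = 0.68725.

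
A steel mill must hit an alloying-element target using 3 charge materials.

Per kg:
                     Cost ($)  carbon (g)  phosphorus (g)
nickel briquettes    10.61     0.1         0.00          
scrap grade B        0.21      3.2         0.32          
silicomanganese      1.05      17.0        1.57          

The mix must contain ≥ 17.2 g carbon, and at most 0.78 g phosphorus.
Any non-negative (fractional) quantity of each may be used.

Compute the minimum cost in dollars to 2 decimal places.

Treat it as an LP. Let x1 = kg of nickel briquettes, x2 = kg of scrap grade B, x3 = kg of silicomanganese.
Minimise 10.61x1 + 0.21x2 + 1.05x3 s.t.:
  0.1x1 + 3.2x2 + 17x3 ≥ 17.2   (carbon)
  0.32x2 + 1.57x3 ≤ 0.78   (phosphorus)
  x1, x2, x3 ≥ 0.
The minimum-cost mix takes nothing from scrap grade B — only nickel briquettes, silicomanganese. The carbon and phosphorus requirements are met with equality.
So nickel briquettes = 87.5414 kg, silicomanganese = 0.496815 kg.
Total cost: 10.61·87.5414 + 1.05·0.496815 = 929.3359.

$929.34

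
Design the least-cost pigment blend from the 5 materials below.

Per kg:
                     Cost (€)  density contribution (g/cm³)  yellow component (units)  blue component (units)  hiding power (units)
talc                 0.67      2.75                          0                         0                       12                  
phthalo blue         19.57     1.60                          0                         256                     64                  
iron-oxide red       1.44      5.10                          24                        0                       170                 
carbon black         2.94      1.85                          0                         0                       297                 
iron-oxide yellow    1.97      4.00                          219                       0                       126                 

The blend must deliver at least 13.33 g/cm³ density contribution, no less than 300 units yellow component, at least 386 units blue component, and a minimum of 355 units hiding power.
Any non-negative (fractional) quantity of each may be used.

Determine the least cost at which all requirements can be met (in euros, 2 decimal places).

€33.57

Let x1 = kg of talc, x2 = kg of phthalo blue, x3 = kg of iron-oxide red, x4 = kg of carbon black, x5 = kg of iron-oxide yellow.
min 0.67x1 + 19.57x2 + 1.44x3 + 2.94x4 + 1.97x5 s.t.:
  2.75x1 + 1.6x2 + 5.1x3 + 1.85x4 + 4x5 ≥ 13.33   (density contribution)
  24x3 + 219x5 ≥ 300   (yellow component)
  256x2 ≥ 386   (blue component)
  12x1 + 64x2 + 170x3 + 297x4 + 126x5 ≥ 355   (hiding power)
  x1, x2, x3, x4, x5 ≥ 0.
The cheapest feasible vertex uses only talc, phthalo blue, iron-oxide red, iron-oxide yellow; carbon black is not used. The density contribution, yellow component, blue component, hiding power requirements are met with equality.
Optimal quantities: talc = 1.2017 kg, phthalo blue = 1.5078 kg, iron-oxide red = 0.45762 kg, iron-oxide yellow = 1.3197 kg.
Objective = 0.67·1.2017 + 19.57·1.5078 + 1.44·0.45762 + 1.97·1.3197 = 33.5716.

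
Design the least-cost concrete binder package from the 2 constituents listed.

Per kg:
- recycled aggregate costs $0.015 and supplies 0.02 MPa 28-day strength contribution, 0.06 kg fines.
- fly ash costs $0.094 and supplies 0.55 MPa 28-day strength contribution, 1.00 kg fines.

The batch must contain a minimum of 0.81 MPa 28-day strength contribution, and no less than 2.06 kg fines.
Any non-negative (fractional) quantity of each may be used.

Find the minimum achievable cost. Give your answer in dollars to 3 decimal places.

$0.194

Set it up as a linear program. Let x1 = kg of recycled aggregate, x2 = kg of fly ash.
Minimize 0.015x1 + 0.094x2 s.t.:
  0.02x1 + 0.55x2 ≥ 0.81   (28-day strength contribution)
  0.06x1 + 1x2 ≥ 2.06   (fines)
  x1, x2 ≥ 0.
At the optimum only fly ash is positive (recycled aggregate = 0). Binding constraint: fines.
That vertex is x2 = 2.06.
Hence cost = 0.094·2.06 = $0.19364.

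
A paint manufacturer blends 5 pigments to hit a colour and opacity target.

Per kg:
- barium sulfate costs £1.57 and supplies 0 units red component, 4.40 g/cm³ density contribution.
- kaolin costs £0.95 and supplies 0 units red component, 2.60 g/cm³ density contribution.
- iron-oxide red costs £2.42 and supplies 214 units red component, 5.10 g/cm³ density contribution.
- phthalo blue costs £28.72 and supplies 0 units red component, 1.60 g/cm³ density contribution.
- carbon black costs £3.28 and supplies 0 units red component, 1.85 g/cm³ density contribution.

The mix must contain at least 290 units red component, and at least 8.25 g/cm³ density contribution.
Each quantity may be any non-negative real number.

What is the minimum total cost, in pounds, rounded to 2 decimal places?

£3.76

Let x1 = kg of barium sulfate, x2 = kg of kaolin, x3 = kg of iron-oxide red, x4 = kg of phthalo blue, x5 = kg of carbon black.
Minimise 1.57x1 + 0.95x2 + 2.42x3 + 28.72x4 + 3.28x5 with:
  214x3 ≥ 290   (red component)
  4.4x1 + 2.6x2 + 5.1x3 + 1.6x4 + 1.85x5 ≥ 8.25   (density contribution)
  x1, x2, x3, x4, x5 ≥ 0.
The minimum-cost mix takes nothing from kaolin, phthalo blue, carbon black — only barium sulfate, iron-oxide red. The red component and density contribution requirements are met with equality.
Solving gives x1 = 0.3043, x3 = 1.355.
Objective = 1.57·0.3043 + 2.42·1.355 = 3.7569.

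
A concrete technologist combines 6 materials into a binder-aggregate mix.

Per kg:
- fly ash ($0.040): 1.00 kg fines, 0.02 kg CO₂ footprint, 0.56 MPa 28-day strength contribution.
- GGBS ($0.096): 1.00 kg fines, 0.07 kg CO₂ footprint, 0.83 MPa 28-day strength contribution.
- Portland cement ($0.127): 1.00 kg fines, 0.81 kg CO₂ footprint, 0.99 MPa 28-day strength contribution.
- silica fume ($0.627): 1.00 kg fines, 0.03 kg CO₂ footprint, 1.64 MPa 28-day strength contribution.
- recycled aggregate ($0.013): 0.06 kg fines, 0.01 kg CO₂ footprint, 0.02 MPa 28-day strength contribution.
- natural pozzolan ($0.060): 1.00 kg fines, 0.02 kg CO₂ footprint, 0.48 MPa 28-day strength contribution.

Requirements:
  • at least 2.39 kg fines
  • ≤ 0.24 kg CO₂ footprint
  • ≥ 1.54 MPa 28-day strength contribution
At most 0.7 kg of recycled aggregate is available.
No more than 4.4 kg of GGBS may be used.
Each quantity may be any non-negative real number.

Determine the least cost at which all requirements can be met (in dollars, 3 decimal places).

$0.110

Let x1 = kg of fly ash, x2 = kg of GGBS, x3 = kg of Portland cement, x4 = kg of silica fume, x5 = kg of recycled aggregate, x6 = kg of natural pozzolan.
Minimise 0.04x1 + 0.096x2 + 0.127x3 + 0.627x4 + 0.013x5 + 0.06x6 s.t.:
  1x1 + 1x2 + 1x3 + 1x4 + 0.06x5 + 1x6 ≥ 2.39   (fines)
  0.02x1 + 0.07x2 + 0.81x3 + 0.03x4 + 0.01x5 + 0.02x6 ≤ 0.24   (CO₂ footprint)
  0.56x1 + 0.83x2 + 0.99x3 + 1.64x4 + 0.02x5 + 0.48x6 ≥ 1.54   (28-day strength contribution)
  x5 ≤ 0.7
  x2 ≤ 4.4
  x1, x2, x3, x4, x5, x6 ≥ 0.
The minimum-cost mix takes nothing from GGBS, Portland cement, silica fume, recycled aggregate, natural pozzolan — only fly ash. There the 28-day strength contribution constraint is tight.
Solving gives x1 = 2.75.
Objective = 0.04·2.75 = 0.11000.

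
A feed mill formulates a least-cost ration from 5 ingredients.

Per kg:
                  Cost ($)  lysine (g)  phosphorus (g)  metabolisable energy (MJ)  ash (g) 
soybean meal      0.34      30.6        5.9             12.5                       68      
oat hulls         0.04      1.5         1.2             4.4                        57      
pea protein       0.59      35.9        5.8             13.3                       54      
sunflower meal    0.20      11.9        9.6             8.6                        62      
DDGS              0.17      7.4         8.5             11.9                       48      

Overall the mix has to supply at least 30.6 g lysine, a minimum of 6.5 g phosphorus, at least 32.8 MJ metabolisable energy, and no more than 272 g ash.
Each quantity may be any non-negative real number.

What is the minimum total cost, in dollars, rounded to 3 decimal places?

This is a linear program. Let x1 = kg of soybean meal, x2 = kg of oat hulls, x3 = kg of pea protein, x4 = kg of sunflower meal, x5 = kg of DDGS.
Minimize 0.34x1 + 0.04x2 + 0.59x3 + 0.2x4 + 0.17x5 s.t.:
  30.6x1 + 1.5x2 + 35.9x3 + 11.9x4 + 7.4x5 ≥ 30.6   (lysine)
  5.9x1 + 1.2x2 + 5.8x3 + 9.6x4 + 8.5x5 ≥ 6.5   (phosphorus)
  12.5x1 + 4.4x2 + 13.3x3 + 8.6x4 + 11.9x5 ≥ 32.8   (metabolisable energy)
  68x1 + 57x2 + 54x3 + 62x4 + 48x5 ≤ 272   (ash)
  x1, x2, x3, x4, x5 ≥ 0.
The optimal basis is {soybean meal, oat hulls, DDGS}; pea protein, sunflower meal drop out. The lysine, metabolisable energy, ash requirements are met with equality.
So soybean meal = 0.6246 kg, oat hulls = 3.279 kg, DDGS = 0.8877 kg.
Total cost: 0.34·0.6246 + 0.04·3.279 + 0.17·0.8877 = 0.49443.

$0.494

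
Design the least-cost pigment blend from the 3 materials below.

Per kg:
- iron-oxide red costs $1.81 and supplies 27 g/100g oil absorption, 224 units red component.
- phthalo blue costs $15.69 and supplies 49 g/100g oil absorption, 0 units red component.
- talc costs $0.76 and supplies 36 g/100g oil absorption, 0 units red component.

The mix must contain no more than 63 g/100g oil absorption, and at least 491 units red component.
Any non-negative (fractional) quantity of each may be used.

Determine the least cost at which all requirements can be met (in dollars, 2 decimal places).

$3.97

Treat it as an LP. Let x1 = kg of iron-oxide red, x2 = kg of phthalo blue, x3 = kg of talc.
min 1.81x1 + 15.69x2 + 0.76x3 subject to:
  27x1 + 49x2 + 36x3 ≤ 63   (oil absorption)
  224x1 ≥ 491   (red component)
  x1, x2, x3 ≥ 0.
At the optimum only iron-oxide red is positive (phthalo blue, talc = 0). There the red component constraint is tight.
Optimal quantities: iron-oxide red = 2.192 kg.
Hence cost = 1.81·2.192 = $3.9675.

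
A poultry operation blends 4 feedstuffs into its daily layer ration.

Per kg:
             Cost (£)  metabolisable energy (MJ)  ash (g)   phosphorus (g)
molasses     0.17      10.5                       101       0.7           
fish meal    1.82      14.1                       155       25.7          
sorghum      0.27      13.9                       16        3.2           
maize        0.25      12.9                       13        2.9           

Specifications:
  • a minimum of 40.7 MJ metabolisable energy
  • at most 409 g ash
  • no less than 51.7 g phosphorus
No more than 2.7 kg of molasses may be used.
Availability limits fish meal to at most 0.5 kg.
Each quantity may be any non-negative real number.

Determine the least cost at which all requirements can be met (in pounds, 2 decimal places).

Treat it as an LP. Let x1 = kg of molasses, x2 = kg of fish meal, x3 = kg of sorghum, x4 = kg of maize.
Minimise 0.17x1 + 1.82x2 + 0.27x3 + 0.25x4 s.t.:
  10.5x1 + 14.1x2 + 13.9x3 + 12.9x4 ≥ 40.7   (metabolisable energy)
  101x1 + 155x2 + 16x3 + 13x4 ≤ 409   (ash)
  0.7x1 + 25.7x2 + 3.2x3 + 2.9x4 ≥ 51.7   (phosphorus)
  x1 ≤ 2.7
  x2 ≤ 0.5
  x1, x2, x3, x4 ≥ 0.
The minimum-cost mix takes nothing from molasses, maize — only fish meal, sorghum. Binding constraints: phosphorus and the fish meal cap.
Solving gives x2 = 0.5, x3 = 12.14.
Total cost: 1.82·0.5 + 0.27·12.14 = 4.1878.

£4.19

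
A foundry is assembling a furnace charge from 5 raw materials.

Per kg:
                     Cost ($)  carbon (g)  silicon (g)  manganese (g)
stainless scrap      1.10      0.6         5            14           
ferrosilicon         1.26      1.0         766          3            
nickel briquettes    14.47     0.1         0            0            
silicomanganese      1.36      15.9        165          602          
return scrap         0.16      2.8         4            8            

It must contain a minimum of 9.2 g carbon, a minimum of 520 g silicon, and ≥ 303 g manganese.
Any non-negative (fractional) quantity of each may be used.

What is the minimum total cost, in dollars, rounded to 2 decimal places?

$1.44

This is a linear program. Let x1 = kg of stainless scrap, x2 = kg of ferrosilicon, x3 = kg of nickel briquettes, x4 = kg of silicomanganese, x5 = kg of return scrap.
Minimize 1.1x1 + 1.26x2 + 14.47x3 + 1.36x4 + 0.16x5 with:
  0.6x1 + 1x2 + 0.1x3 + 15.9x4 + 2.8x5 ≥ 9.2   (carbon)
  5x1 + 766x2 + 165x4 + 4x5 ≥ 520   (silicon)
  14x1 + 3x2 + 602x4 + 8x5 ≥ 303   (manganese)
  x1, x2, x3, x4, x5 ≥ 0.
The cheapest feasible vertex uses only ferrosilicon, silicomanganese, return scrap; stainless scrap, nickel briquettes are not used. There the carbon, silicon, manganese constraints are tight.
So ferrosilicon = 0.5704 kg, silicomanganese = 0.497 kg, return scrap = 0.2596 kg.
Cost = 1.26·0.5704 + 1.36·0.497 + 0.16·0.2596 = 1.4362.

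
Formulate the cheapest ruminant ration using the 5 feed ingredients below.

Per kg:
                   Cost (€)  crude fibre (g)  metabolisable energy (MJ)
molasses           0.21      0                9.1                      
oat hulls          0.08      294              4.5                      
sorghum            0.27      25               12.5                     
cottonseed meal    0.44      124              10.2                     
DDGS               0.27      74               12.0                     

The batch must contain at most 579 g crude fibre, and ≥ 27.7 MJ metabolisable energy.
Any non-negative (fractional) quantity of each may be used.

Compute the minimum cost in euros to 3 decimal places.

Set it up as a linear program. Let x1 = kg of molasses, x2 = kg of oat hulls, x3 = kg of sorghum, x4 = kg of cottonseed meal, x5 = kg of DDGS.
Minimise 0.21x1 + 0.08x2 + 0.27x3 + 0.44x4 + 0.27x5 s.t.:
  294x2 + 25x3 + 124x4 + 74x5 ≤ 579   (crude fibre)
  9.1x1 + 4.5x2 + 12.5x3 + 10.2x4 + 12x5 ≥ 27.7   (metabolisable energy)
  x1, x2, x3, x4, x5 ≥ 0.
The minimum-cost mix takes nothing from molasses, cottonseed meal, DDGS — only oat hulls, sorghum. The crude fibre and metabolisable energy requirements are met with equality.
Solving gives x2 = 1.837, x3 = 1.555.
Total cost: 0.08·1.837 + 0.27·1.555 = 0.56681.

€0.567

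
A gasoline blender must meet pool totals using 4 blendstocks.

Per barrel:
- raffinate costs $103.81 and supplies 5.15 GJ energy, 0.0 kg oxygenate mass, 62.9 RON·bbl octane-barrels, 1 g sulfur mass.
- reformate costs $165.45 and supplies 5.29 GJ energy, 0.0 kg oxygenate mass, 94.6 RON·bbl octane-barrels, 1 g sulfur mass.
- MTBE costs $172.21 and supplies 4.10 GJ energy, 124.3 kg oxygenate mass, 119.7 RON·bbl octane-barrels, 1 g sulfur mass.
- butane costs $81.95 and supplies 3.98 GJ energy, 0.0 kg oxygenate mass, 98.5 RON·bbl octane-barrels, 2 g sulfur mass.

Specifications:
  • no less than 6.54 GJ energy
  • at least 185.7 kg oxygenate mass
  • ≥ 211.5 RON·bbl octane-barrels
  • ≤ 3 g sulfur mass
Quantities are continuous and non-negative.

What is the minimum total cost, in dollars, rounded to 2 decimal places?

Treat it as an LP. Let x1 = barrels of raffinate, x2 = barrels of reformate, x3 = barrels of MTBE, x4 = barrels of butane.
min 103.81x1 + 165.45x2 + 172.21x3 + 81.95x4 subject to:
  5.15x1 + 5.29x2 + 4.1x3 + 3.98x4 ≥ 6.54   (energy)
  124.3x3 ≥ 185.7   (oxygenate mass)
  62.9x1 + 94.6x2 + 119.7x3 + 98.5x4 ≥ 211.5   (octane-barrels)
  1x1 + 1x2 + 1x3 + 2x4 ≤ 3   (sulfur mass)
  x1, x2, x3, x4 ≥ 0.
The minimum-cost mix takes nothing from raffinate, reformate — only MTBE, butane. Binding constraints: oxygenate mass and octane-barrels.
Optimal quantities: MTBE = 1.494 barrels, butane = 0.3317 barrels.
Cost = 172.21·1.494 + 81.95·0.3317 = 284.4646.

$284.46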